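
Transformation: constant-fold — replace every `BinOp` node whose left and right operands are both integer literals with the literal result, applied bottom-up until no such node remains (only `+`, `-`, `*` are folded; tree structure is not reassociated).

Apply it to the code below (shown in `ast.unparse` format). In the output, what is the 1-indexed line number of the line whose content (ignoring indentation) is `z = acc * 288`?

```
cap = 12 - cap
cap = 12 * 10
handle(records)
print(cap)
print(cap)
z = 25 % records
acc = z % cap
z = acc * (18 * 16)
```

8

Transformed code:
cap = 12 - cap
cap = 120
handle(records)
print(cap)
print(cap)
z = 25 % records
acc = z % cap
z = acc * 288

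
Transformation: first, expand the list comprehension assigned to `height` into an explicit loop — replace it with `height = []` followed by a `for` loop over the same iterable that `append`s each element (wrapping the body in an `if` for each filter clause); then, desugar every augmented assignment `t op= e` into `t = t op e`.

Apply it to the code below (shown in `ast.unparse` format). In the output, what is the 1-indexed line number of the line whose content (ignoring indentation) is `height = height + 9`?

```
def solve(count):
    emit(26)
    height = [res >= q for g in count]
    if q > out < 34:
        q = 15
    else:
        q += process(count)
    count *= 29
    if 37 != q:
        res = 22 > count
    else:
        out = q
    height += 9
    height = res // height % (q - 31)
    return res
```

15

Transformed code:
def solve(count):
    emit(26)
    height = []
    for g in count:
        height.append(res >= q)
    if q > out < 34:
        q = 15
    else:
        q = q + process(count)
    count = count * 29
    if 37 != q:
        res = 22 > count
    else:
        out = q
    height = height + 9
    height = res // height % (q - 31)
    return res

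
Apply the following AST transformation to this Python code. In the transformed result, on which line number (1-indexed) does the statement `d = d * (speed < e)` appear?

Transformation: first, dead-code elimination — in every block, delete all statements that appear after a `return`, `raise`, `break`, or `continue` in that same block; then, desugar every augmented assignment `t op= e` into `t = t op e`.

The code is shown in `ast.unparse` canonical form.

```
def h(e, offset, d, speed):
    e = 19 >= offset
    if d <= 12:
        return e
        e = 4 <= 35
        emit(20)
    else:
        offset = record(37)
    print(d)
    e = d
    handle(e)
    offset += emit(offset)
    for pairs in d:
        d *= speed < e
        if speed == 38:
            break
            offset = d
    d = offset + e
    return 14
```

Transformed code:
def h(e, offset, d, speed):
    e = 19 >= offset
    if d <= 12:
        return e
    else:
        offset = record(37)
    print(d)
    e = d
    handle(e)
    offset = offset + emit(offset)
    for pairs in d:
        d = d * (speed < e)
        if speed == 38:
            break
    d = offset + e
    return 14

12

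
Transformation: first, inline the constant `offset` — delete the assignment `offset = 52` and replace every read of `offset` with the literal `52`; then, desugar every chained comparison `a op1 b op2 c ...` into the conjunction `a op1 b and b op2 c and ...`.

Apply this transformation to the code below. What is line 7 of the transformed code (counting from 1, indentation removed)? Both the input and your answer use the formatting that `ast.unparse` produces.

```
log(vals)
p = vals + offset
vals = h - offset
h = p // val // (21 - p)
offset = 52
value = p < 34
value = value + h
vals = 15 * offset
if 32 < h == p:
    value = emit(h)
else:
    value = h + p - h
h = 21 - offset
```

Transformed code:
log(vals)
p = vals + 52
vals = h - 52
h = p // val // (21 - p)
value = p < 34
value = value + h
vals = 15 * 52
if 32 < h and h == p:
    value = emit(h)
else:
    value = h + p - h
h = 21 - 52

vals = 15 * 52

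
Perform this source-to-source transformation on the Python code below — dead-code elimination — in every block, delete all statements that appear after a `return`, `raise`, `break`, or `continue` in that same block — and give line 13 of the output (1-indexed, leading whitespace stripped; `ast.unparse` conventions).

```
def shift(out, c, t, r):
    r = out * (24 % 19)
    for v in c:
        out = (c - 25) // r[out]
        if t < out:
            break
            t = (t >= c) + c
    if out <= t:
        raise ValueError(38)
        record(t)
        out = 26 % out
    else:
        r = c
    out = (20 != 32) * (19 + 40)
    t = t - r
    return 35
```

Transformed code:
def shift(out, c, t, r):
    r = out * (24 % 19)
    for v in c:
        out = (c - 25) // r[out]
        if t < out:
            break
    if out <= t:
        raise ValueError(38)
    else:
        r = c
    out = (20 != 32) * (19 + 40)
    t = t - r
    return 35

return 35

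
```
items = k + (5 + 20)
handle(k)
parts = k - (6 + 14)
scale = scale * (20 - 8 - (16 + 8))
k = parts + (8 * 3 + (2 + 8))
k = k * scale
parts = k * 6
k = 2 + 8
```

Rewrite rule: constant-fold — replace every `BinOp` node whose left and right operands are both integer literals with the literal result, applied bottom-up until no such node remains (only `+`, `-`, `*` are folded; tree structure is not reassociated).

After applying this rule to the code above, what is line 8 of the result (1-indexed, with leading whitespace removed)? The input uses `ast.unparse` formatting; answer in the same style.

Transformed code:
items = k + 25
handle(k)
parts = k - 20
scale = scale * -12
k = parts + 34
k = k * scale
parts = k * 6
k = 10

k = 10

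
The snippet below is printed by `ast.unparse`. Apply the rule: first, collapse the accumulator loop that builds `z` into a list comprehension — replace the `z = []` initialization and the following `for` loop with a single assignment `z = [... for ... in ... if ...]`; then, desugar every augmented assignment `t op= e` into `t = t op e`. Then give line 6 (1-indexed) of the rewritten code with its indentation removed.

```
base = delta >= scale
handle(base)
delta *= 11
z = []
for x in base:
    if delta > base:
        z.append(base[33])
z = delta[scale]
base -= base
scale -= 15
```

Transformed code:
base = delta >= scale
handle(base)
delta = delta * 11
z = [base[33] for x in base if delta > base]
z = delta[scale]
base = base - base
scale = scale - 15

base = base - base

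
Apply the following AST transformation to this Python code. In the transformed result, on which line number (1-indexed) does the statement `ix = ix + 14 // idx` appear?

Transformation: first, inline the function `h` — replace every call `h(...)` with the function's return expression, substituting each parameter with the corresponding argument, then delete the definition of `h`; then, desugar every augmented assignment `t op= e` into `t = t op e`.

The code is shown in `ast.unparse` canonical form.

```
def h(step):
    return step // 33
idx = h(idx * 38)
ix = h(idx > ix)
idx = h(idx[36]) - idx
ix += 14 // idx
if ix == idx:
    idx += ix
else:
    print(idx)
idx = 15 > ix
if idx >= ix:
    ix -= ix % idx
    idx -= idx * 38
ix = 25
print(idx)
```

4

Transformed code:
idx = idx * 38 // 33
ix = (idx > ix) // 33
idx = idx[36] // 33 - idx
ix = ix + 14 // idx
if ix == idx:
    idx = idx + ix
else:
    print(idx)
idx = 15 > ix
if idx >= ix:
    ix = ix - ix % idx
    idx = idx - idx * 38
ix = 25
print(idx)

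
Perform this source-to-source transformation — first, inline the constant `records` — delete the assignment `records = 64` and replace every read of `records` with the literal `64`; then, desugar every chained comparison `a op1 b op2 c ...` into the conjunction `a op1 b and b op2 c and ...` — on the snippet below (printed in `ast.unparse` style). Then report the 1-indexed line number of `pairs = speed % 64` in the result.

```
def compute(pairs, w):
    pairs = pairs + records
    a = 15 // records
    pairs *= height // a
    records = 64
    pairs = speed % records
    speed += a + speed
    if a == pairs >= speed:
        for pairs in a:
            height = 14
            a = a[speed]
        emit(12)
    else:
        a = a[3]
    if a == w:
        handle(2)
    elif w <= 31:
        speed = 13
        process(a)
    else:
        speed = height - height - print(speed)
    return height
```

5

Transformed code:
def compute(pairs, w):
    pairs = pairs + 64
    a = 15 // 64
    pairs *= height // a
    pairs = speed % 64
    speed += a + speed
    if a == pairs and pairs >= speed:
        for pairs in a:
            height = 14
            a = a[speed]
        emit(12)
    else:
        a = a[3]
    if a == w:
        handle(2)
    elif w <= 31:
        speed = 13
        process(a)
    else:
        speed = height - height - print(speed)
    return height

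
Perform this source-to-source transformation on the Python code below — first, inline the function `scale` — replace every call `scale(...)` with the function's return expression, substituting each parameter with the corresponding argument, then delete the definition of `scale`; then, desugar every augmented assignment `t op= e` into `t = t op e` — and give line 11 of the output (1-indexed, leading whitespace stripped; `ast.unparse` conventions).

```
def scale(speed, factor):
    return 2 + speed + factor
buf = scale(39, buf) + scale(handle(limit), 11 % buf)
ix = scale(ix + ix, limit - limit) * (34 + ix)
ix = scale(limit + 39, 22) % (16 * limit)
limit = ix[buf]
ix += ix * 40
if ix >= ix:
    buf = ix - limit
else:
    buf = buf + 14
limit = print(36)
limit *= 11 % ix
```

limit = limit * (11 % ix)

Transformed code:
buf = 2 + 39 + buf + (2 + handle(limit) + 11 % buf)
ix = (2 + (ix + ix) + (limit - limit)) * (34 + ix)
ix = (2 + (limit + 39) + 22) % (16 * limit)
limit = ix[buf]
ix = ix + ix * 40
if ix >= ix:
    buf = ix - limit
else:
    buf = buf + 14
limit = print(36)
limit = limit * (11 % ix)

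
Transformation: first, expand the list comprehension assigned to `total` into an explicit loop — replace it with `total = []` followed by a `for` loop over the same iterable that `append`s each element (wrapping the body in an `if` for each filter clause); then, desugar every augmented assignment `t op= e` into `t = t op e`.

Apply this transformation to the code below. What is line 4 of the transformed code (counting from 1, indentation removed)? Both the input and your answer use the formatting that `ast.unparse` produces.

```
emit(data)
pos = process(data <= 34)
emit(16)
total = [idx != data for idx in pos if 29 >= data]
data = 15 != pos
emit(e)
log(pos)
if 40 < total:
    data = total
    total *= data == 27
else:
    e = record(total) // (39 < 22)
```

total = []

Transformed code:
emit(data)
pos = process(data <= 34)
emit(16)
total = []
for idx in pos:
    if 29 >= data:
        total.append(idx != data)
data = 15 != pos
emit(e)
log(pos)
if 40 < total:
    data = total
    total = total * (data == 27)
else:
    e = record(total) // (39 < 22)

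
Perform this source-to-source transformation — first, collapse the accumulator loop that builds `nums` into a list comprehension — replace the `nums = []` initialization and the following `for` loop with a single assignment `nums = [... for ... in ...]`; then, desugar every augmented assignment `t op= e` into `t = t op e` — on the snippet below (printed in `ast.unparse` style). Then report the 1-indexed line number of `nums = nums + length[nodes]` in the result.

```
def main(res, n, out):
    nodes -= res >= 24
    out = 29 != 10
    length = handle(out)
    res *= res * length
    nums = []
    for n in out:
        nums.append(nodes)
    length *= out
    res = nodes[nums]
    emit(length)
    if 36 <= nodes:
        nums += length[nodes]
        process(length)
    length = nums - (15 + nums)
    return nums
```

11

Transformed code:
def main(res, n, out):
    nodes = nodes - (res >= 24)
    out = 29 != 10
    length = handle(out)
    res = res * (res * length)
    nums = [nodes for n in out]
    length = length * out
    res = nodes[nums]
    emit(length)
    if 36 <= nodes:
        nums = nums + length[nodes]
        process(length)
    length = nums - (15 + nums)
    return nums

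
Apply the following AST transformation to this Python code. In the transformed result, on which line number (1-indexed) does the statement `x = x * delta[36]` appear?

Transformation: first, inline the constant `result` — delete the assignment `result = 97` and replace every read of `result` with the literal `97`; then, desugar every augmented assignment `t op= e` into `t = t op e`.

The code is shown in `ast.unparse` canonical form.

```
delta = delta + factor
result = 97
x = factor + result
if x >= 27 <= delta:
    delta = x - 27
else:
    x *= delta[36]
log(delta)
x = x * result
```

Transformed code:
delta = delta + factor
x = factor + 97
if x >= 27 <= delta:
    delta = x - 27
else:
    x = x * delta[36]
log(delta)
x = x * 97

6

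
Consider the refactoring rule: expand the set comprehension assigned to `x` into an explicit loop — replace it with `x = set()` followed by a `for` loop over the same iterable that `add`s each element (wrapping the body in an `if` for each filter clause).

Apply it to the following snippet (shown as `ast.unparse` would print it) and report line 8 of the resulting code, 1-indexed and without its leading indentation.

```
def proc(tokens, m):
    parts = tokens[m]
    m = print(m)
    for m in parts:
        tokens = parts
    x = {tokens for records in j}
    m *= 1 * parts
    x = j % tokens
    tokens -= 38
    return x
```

x.add(tokens)

Transformed code:
def proc(tokens, m):
    parts = tokens[m]
    m = print(m)
    for m in parts:
        tokens = parts
    x = set()
    for records in j:
        x.add(tokens)
    m *= 1 * parts
    x = j % tokens
    tokens -= 38
    return x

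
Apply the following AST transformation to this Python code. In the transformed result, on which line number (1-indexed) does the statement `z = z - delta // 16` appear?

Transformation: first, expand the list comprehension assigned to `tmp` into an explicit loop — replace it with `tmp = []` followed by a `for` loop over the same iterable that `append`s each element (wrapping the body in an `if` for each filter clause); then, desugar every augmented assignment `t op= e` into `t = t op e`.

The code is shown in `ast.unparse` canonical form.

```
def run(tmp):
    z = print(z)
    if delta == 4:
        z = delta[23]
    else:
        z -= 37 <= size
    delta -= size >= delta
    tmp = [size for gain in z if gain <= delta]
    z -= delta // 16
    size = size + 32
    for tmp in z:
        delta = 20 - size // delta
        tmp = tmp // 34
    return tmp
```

Transformed code:
def run(tmp):
    z = print(z)
    if delta == 4:
        z = delta[23]
    else:
        z = z - (37 <= size)
    delta = delta - (size >= delta)
    tmp = []
    for gain in z:
        if gain <= delta:
            tmp.append(size)
    z = z - delta // 16
    size = size + 32
    for tmp in z:
        delta = 20 - size // delta
        tmp = tmp // 34
    return tmp

12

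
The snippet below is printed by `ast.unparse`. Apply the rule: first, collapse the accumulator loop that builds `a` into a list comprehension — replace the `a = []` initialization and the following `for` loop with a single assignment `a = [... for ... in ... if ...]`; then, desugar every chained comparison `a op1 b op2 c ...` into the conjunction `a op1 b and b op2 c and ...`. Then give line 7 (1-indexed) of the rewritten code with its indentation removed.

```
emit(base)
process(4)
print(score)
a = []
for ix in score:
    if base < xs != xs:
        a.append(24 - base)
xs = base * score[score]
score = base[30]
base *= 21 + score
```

Transformed code:
emit(base)
process(4)
print(score)
a = [24 - base for ix in score if base < xs and xs != xs]
xs = base * score[score]
score = base[30]
base *= 21 + score

base *= 21 + score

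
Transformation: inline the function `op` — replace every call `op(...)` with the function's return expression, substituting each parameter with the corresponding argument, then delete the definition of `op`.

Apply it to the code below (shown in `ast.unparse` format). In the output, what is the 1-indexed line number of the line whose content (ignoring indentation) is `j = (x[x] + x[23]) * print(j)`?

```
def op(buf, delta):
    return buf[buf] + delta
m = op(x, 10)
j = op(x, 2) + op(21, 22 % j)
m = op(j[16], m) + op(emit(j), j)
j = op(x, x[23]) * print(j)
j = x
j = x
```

Transformed code:
m = x[x] + 10
j = x[x] + 2 + (21[21] + 22 % j)
m = j[16][j[16]] + m + (emit(j)[emit(j)] + j)
j = (x[x] + x[23]) * print(j)
j = x
j = x

4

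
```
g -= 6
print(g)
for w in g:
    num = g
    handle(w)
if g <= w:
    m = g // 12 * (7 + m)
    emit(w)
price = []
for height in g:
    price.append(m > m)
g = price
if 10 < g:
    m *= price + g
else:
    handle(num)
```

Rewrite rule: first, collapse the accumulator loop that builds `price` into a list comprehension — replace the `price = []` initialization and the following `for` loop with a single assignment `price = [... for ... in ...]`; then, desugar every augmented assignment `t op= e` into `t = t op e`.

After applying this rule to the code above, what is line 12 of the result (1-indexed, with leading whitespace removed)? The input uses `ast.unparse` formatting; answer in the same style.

m = m * (price + g)

Transformed code:
g = g - 6
print(g)
for w in g:
    num = g
    handle(w)
if g <= w:
    m = g // 12 * (7 + m)
    emit(w)
price = [m > m for height in g]
g = price
if 10 < g:
    m = m * (price + g)
else:
    handle(num)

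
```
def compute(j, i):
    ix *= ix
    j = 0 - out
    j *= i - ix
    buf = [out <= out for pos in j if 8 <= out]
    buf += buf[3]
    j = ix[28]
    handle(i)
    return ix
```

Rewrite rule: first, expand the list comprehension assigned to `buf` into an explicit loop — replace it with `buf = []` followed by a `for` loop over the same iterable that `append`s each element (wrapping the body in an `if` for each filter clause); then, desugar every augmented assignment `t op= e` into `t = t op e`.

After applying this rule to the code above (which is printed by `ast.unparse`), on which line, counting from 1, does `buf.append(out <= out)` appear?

Transformed code:
def compute(j, i):
    ix = ix * ix
    j = 0 - out
    j = j * (i - ix)
    buf = []
    for pos in j:
        if 8 <= out:
            buf.append(out <= out)
    buf = buf + buf[3]
    j = ix[28]
    handle(i)
    return ix

8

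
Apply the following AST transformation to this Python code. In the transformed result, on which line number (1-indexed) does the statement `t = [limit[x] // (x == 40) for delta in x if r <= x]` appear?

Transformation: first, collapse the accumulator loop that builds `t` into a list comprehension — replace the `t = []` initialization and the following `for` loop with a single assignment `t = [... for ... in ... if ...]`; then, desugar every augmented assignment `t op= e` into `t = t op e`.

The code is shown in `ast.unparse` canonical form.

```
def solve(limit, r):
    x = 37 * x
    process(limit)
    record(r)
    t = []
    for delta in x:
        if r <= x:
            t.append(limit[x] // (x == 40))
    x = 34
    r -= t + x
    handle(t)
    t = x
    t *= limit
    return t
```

5

Transformed code:
def solve(limit, r):
    x = 37 * x
    process(limit)
    record(r)
    t = [limit[x] // (x == 40) for delta in x if r <= x]
    x = 34
    r = r - (t + x)
    handle(t)
    t = x
    t = t * limit
    return t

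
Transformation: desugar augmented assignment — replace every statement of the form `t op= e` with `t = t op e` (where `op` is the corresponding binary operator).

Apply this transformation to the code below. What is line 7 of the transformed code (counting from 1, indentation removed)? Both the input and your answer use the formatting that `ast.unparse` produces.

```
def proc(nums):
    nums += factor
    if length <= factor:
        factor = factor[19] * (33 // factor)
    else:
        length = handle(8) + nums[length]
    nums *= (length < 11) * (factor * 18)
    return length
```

Transformed code:
def proc(nums):
    nums = nums + factor
    if length <= factor:
        factor = factor[19] * (33 // factor)
    else:
        length = handle(8) + nums[length]
    nums = nums * ((length < 11) * (factor * 18))
    return length

nums = nums * ((length < 11) * (factor * 18))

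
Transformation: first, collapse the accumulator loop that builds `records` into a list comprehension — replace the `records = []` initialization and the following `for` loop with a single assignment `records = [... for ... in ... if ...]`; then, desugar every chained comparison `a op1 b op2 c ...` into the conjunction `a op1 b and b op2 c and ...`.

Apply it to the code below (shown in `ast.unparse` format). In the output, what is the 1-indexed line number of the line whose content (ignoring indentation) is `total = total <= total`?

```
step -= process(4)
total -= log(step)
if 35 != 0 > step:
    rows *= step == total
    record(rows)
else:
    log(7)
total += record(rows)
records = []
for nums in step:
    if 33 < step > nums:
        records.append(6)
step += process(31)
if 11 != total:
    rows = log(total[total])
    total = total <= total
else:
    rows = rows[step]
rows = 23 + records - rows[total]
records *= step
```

Transformed code:
step -= process(4)
total -= log(step)
if 35 != 0 and 0 > step:
    rows *= step == total
    record(rows)
else:
    log(7)
total += record(rows)
records = [6 for nums in step if 33 < step and step > nums]
step += process(31)
if 11 != total:
    rows = log(total[total])
    total = total <= total
else:
    rows = rows[step]
rows = 23 + records - rows[total]
records *= step

13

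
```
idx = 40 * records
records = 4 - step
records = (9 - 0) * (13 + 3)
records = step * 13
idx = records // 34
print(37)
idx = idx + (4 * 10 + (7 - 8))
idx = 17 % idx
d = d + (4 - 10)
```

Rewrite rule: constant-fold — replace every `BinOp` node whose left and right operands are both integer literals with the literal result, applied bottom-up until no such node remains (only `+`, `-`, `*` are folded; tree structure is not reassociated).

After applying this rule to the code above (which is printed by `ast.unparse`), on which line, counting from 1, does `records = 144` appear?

3

Transformed code:
idx = 40 * records
records = 4 - step
records = 144
records = step * 13
idx = records // 34
print(37)
idx = idx + 39
idx = 17 % idx
d = d + -6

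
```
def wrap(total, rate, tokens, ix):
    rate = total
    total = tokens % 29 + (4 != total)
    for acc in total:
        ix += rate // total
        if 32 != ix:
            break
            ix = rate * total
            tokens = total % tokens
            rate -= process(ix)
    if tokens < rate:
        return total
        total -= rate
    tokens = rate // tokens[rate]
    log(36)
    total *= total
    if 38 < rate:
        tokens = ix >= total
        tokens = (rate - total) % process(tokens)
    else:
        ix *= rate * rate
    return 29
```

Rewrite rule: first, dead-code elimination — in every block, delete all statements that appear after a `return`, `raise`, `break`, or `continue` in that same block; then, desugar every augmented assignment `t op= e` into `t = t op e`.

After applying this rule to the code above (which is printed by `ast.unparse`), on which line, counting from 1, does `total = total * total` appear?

12

Transformed code:
def wrap(total, rate, tokens, ix):
    rate = total
    total = tokens % 29 + (4 != total)
    for acc in total:
        ix = ix + rate // total
        if 32 != ix:
            break
    if tokens < rate:
        return total
    tokens = rate // tokens[rate]
    log(36)
    total = total * total
    if 38 < rate:
        tokens = ix >= total
        tokens = (rate - total) % process(tokens)
    else:
        ix = ix * (rate * rate)
    return 29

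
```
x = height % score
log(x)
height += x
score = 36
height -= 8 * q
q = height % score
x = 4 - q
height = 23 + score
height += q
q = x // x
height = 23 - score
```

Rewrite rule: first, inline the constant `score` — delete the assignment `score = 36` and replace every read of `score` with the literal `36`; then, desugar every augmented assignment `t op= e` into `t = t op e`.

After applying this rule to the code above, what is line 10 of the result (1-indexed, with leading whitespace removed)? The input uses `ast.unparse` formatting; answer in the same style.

height = 23 - 36

Transformed code:
x = height % 36
log(x)
height = height + x
height = height - 8 * q
q = height % 36
x = 4 - q
height = 23 + 36
height = height + q
q = x // x
height = 23 - 36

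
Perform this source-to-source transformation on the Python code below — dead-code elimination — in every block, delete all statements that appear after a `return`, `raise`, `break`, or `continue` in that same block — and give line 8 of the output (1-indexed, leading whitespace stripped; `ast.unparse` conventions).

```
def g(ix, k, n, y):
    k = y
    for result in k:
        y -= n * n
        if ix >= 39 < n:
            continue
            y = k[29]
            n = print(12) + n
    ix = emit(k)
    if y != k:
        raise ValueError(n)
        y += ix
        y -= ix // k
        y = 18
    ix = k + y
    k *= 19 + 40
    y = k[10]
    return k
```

if y != k:

Transformed code:
def g(ix, k, n, y):
    k = y
    for result in k:
        y -= n * n
        if ix >= 39 < n:
            continue
    ix = emit(k)
    if y != k:
        raise ValueError(n)
    ix = k + y
    k *= 19 + 40
    y = k[10]
    return k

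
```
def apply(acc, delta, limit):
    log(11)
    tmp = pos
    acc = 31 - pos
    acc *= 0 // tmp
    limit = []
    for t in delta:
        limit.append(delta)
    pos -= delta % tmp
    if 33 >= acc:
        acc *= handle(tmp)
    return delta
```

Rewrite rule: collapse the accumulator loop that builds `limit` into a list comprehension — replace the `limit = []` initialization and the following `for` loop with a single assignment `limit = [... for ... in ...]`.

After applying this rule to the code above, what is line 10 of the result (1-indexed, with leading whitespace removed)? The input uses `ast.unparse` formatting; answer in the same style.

return delta

Transformed code:
def apply(acc, delta, limit):
    log(11)
    tmp = pos
    acc = 31 - pos
    acc *= 0 // tmp
    limit = [delta for t in delta]
    pos -= delta % tmp
    if 33 >= acc:
        acc *= handle(tmp)
    return delta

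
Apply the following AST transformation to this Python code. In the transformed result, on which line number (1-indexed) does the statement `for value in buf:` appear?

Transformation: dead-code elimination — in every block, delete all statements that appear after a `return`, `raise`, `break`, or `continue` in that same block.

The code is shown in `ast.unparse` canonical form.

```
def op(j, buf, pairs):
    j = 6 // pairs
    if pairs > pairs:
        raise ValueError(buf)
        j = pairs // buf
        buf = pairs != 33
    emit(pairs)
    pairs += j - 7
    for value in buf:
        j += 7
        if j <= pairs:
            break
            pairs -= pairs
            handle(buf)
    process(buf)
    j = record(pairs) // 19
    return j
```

7

Transformed code:
def op(j, buf, pairs):
    j = 6 // pairs
    if pairs > pairs:
        raise ValueError(buf)
    emit(pairs)
    pairs += j - 7
    for value in buf:
        j += 7
        if j <= pairs:
            break
    process(buf)
    j = record(pairs) // 19
    return j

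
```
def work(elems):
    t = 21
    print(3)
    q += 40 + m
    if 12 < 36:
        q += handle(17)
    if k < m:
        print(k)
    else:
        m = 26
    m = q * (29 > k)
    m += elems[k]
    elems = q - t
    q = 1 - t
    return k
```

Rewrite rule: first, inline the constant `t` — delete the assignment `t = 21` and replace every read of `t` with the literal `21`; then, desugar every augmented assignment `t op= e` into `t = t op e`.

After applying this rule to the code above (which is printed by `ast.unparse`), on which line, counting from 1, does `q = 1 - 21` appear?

13

Transformed code:
def work(elems):
    print(3)
    q = q + (40 + m)
    if 12 < 36:
        q = q + handle(17)
    if k < m:
        print(k)
    else:
        m = 26
    m = q * (29 > k)
    m = m + elems[k]
    elems = q - 21
    q = 1 - 21
    return k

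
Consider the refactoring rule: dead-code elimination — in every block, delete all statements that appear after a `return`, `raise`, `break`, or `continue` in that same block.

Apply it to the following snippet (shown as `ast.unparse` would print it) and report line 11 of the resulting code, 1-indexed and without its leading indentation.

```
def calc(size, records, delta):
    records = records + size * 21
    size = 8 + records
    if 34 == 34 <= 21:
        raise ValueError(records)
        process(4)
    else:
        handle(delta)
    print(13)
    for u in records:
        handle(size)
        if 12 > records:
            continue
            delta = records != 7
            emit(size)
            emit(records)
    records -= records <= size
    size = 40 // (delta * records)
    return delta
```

Transformed code:
def calc(size, records, delta):
    records = records + size * 21
    size = 8 + records
    if 34 == 34 <= 21:
        raise ValueError(records)
    else:
        handle(delta)
    print(13)
    for u in records:
        handle(size)
        if 12 > records:
            continue
    records -= records <= size
    size = 40 // (delta * records)
    return delta

if 12 > records:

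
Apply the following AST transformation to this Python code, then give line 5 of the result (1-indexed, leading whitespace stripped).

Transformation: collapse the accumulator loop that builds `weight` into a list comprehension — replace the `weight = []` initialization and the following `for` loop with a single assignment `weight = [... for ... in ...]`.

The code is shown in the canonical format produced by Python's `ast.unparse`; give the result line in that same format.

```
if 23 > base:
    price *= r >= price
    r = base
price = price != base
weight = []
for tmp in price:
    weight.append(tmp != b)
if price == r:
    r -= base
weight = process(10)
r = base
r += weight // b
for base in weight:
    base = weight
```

weight = [tmp != b for tmp in price]

Transformed code:
if 23 > base:
    price *= r >= price
    r = base
price = price != base
weight = [tmp != b for tmp in price]
if price == r:
    r -= base
weight = process(10)
r = base
r += weight // b
for base in weight:
    base = weight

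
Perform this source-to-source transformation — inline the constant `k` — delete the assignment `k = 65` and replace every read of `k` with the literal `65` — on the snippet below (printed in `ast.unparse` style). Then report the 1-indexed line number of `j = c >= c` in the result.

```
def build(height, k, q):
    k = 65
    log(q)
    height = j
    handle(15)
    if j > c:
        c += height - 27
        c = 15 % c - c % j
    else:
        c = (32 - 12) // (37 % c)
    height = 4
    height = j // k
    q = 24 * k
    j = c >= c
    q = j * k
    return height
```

Transformed code:
def build(height, k, q):
    log(q)
    height = j
    handle(15)
    if j > c:
        c += height - 27
        c = 15 % c - c % j
    else:
        c = (32 - 12) // (37 % c)
    height = 4
    height = j // 65
    q = 24 * 65
    j = c >= c
    q = j * 65
    return height

13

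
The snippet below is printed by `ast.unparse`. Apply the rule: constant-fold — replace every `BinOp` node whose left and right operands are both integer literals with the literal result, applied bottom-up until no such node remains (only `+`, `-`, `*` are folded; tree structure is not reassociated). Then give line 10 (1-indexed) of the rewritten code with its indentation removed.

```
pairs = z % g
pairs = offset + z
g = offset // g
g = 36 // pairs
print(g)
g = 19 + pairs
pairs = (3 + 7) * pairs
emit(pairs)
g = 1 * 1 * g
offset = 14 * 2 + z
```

Transformed code:
pairs = z % g
pairs = offset + z
g = offset // g
g = 36 // pairs
print(g)
g = 19 + pairs
pairs = 10 * pairs
emit(pairs)
g = 1 * g
offset = 28 + z

offset = 28 + z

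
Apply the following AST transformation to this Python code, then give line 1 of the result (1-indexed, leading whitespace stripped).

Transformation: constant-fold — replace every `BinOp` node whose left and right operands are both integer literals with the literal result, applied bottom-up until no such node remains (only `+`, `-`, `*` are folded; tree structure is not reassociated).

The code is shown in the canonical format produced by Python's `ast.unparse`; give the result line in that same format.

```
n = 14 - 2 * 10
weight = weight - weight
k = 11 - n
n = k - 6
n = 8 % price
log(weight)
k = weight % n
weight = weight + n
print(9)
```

n = -6

Transformed code:
n = -6
weight = weight - weight
k = 11 - n
n = k - 6
n = 8 % price
log(weight)
k = weight % n
weight = weight + n
print(9)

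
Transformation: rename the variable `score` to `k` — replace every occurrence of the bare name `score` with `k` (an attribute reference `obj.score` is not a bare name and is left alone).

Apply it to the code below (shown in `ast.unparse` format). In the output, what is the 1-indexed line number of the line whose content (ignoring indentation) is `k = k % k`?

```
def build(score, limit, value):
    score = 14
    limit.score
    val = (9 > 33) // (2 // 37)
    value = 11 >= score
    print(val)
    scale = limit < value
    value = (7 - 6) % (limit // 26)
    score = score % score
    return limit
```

9

Transformed code:
def build(k, limit, value):
    k = 14
    limit.score
    val = (9 > 33) // (2 // 37)
    value = 11 >= k
    print(val)
    scale = limit < value
    value = (7 - 6) % (limit // 26)
    k = k % k
    return limit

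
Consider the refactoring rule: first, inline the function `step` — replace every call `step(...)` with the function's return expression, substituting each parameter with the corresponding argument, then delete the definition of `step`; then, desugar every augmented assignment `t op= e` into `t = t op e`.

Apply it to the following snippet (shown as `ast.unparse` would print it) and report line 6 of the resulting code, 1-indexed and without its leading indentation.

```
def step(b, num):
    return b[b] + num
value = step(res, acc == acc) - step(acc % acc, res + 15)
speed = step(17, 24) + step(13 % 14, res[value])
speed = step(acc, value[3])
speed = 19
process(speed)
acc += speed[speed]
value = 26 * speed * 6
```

acc = acc + speed[speed]

Transformed code:
value = res[res] + (acc == acc) - ((acc % acc)[acc % acc] + (res + 15))
speed = 17[17] + 24 + ((13 % 14)[13 % 14] + res[value])
speed = acc[acc] + value[3]
speed = 19
process(speed)
acc = acc + speed[speed]
value = 26 * speed * 6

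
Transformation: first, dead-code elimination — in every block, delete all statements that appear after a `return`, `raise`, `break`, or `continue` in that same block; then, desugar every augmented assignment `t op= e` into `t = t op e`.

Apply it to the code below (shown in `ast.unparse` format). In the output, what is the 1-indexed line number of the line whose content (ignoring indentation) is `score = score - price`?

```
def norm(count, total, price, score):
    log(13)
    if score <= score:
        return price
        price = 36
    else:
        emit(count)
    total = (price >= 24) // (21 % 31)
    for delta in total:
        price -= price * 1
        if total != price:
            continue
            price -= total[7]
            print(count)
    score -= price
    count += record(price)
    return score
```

Transformed code:
def norm(count, total, price, score):
    log(13)
    if score <= score:
        return price
    else:
        emit(count)
    total = (price >= 24) // (21 % 31)
    for delta in total:
        price = price - price * 1
        if total != price:
            continue
    score = score - price
    count = count + record(price)
    return score

12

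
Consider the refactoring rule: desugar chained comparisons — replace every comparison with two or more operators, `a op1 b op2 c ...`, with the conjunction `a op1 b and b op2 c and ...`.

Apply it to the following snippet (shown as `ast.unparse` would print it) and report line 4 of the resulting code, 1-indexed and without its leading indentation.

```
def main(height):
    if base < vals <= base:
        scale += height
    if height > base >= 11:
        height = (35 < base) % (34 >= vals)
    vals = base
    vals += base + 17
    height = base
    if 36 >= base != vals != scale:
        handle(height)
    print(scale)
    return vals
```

Transformed code:
def main(height):
    if base < vals and vals <= base:
        scale += height
    if height > base and base >= 11:
        height = (35 < base) % (34 >= vals)
    vals = base
    vals += base + 17
    height = base
    if 36 >= base and base != vals and (vals != scale):
        handle(height)
    print(scale)
    return vals

if height > base and base >= 11:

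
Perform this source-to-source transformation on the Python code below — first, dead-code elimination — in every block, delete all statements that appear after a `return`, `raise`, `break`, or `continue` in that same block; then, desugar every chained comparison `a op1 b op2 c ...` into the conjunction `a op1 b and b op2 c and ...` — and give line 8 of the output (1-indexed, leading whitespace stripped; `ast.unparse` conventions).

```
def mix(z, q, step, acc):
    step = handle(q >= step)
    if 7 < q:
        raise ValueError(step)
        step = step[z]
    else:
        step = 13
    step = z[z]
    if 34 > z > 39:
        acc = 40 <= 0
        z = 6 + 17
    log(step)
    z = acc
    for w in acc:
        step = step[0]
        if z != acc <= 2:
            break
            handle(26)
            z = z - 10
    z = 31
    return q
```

if 34 > z and z > 39:

Transformed code:
def mix(z, q, step, acc):
    step = handle(q >= step)
    if 7 < q:
        raise ValueError(step)
    else:
        step = 13
    step = z[z]
    if 34 > z and z > 39:
        acc = 40 <= 0
        z = 6 + 17
    log(step)
    z = acc
    for w in acc:
        step = step[0]
        if z != acc and acc <= 2:
            break
    z = 31
    return q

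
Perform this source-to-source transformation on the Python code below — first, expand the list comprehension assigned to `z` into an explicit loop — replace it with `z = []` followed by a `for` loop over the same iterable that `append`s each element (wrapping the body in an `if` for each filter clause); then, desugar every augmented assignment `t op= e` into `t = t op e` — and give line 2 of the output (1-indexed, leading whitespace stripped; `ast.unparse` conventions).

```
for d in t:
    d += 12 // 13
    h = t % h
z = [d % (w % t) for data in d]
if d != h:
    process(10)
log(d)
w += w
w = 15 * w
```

d = d + 12 // 13

Transformed code:
for d in t:
    d = d + 12 // 13
    h = t % h
z = []
for data in d:
    z.append(d % (w % t))
if d != h:
    process(10)
log(d)
w = w + w
w = 15 * w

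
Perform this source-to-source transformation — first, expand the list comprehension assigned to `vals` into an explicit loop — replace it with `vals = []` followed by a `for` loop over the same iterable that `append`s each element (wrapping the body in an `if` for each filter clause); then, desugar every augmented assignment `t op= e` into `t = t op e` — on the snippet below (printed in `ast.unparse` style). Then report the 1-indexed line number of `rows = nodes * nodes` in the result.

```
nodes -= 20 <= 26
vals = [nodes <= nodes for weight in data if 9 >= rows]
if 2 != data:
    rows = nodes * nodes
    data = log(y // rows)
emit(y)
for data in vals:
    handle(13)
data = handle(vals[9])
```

Transformed code:
nodes = nodes - (20 <= 26)
vals = []
for weight in data:
    if 9 >= rows:
        vals.append(nodes <= nodes)
if 2 != data:
    rows = nodes * nodes
    data = log(y // rows)
emit(y)
for data in vals:
    handle(13)
data = handle(vals[9])

7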